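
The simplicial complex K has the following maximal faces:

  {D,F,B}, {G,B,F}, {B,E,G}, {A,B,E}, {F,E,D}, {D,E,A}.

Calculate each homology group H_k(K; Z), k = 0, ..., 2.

H_0 = Z,  H_1 = Z,  H_2 = 0.

Take the total order A < B < D < E < F < G on the vertex set. Then K (dimension 2) consists of the simplices:

  0-simplices (6): A, B, D, E, F, G
  1-simplices (12): AB, AD, AE, BD, BE, BF, BG, DE, DF, EF, EG, FG
  2-simplices (6): ABE, ADE, BDF, BEG, BFG, DEF

giving chain groups C_0 ≅ Z^6, C_1 ≅ Z^12, C_2 ≅ Z^6.

∂_1: C_1 → C_0 maps an edge to its endpoints' difference, ∂[p,q] = q − p.
The resulting 6×12 matrix has rank 5, and its Smith normal form has invariant factors (1,1,1,1,1).

Boundary ∂_2: C_2 → C_1 sends each 2-simplex [p,q,r] to [q,r] − [p,r] + [p,q]. For instance
  ∂ABE = BE − AE + AB,
  ∂BFG = FG − BG + BF.
The resulting 12×6 matrix has rank 6, and its Smith normal form has invariant factors (1,1,1,1,1,1).

From H_k ≅ ker(∂_k) / im(∂_{k+1}) we obtain:

  H_0: rank C_0 − rank ∂_1 = 6 − 5 = 1, and the invariant factors of ∂_1 are all 1, so H_0 ≅ Z.
  H_1: rank ker ∂_1 − rank ∂_2 = (12 − 5) − 6 = 1, and the invariant factors of ∂_2 are all 1, so H_1 ≅ Z.
  H_2: rank ker ∂_2 − rank ∂_3 = (6 − 6) − 0 = 0, and there is no ∂_3, so H_2 ≅ 0.

(K is a triangulation of the cylinder S^1 x I.)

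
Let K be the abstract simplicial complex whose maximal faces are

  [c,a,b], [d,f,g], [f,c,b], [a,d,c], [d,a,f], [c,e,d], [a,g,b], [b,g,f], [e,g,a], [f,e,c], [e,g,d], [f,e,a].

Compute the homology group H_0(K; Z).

H_0 = Z.

We work with the vertex ordering a < b < c < d < e < f < g. The simplices of K, each written with vertices in increasing order, are:

  0-simplices (7): a, b, c, d, e, f, g
  1-simplices (18): ab, ac, ad, ae, af, ag, bc, bf, bg, cd, ce, cf, de, df, dg, ef, eg, fg
  2-simplices (12): abc, abg, acd, adf, aef, aeg, bcf, bfg, cde, cef, deg, dfg

Hence C_0 ≅ Z^7, C_1 ≅ Z^18, C_2 ≅ Z^12.

∂_1: C_1 → C_0 maps an edge to its endpoints' difference, ∂[p,q] = q − p. For instance
  ∂bc = c − b.
This gives a 7×18 integer matrix of rank 6; reducing to Smith normal form yields diagonal entries (1,1,1,1,1,1).

Boundary ∂_2: C_2 → C_1 sends each 2-simplex [p,q,r] to [q,r] − [p,r] + [p,q]. For instance
  ∂acd = cd − ad + ac,
  ∂abg = bg − ag + ab.
This gives a 18×12 integer matrix of rank 12; reducing to Smith normal form yields diagonal entries (1,1,1,1,1,1,1,1,1,1,1,2).

Reading off H_k = ker ∂_k / im ∂_{k+1}:

  H_0: rank C_0 − rank ∂_1 = 7 − 6 = 1, and the invariant factors of ∂_1 are all 1, so H_0 ≅ Z.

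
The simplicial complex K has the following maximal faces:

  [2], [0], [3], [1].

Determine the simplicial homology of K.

H_0 ≅ Z^4.

Take the total order 0 < 1 < 2 < 3 on the vertex set. Then K (dimension 0) consists of the simplices:

  0-simplices (4): [0], [1], [2], [3]

so the chain groups are C_0 ≅ Z^4.

From H_k ≅ ker(∂_k) / im(∂_{k+1}) we obtain:

  H_0: rank C_0 − rank ∂_1 = 4 − 0 = 4, and there is no ∂_1, so H_0 ≅ Z^4.

(K is a triangulation of a set of 4 points.)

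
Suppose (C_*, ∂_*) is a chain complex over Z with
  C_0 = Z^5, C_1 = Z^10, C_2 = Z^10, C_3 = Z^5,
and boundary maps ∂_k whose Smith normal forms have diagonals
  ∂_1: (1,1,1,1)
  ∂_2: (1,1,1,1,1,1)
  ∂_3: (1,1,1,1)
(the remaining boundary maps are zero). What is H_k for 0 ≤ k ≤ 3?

H_0: b_0 = 5 − 0 − 4 = 1; torsion from ∂_1 factors > 1: none. So H_0 = Z.
H_1: b_1 = 10 − 4 − 6 = 0; torsion from ∂_2 factors > 1: none. So H_1 = 0.
H_2: b_2 = 10 − 6 − 4 = 0; torsion from ∂_3 factors > 1: none. So H_2 = 0.
H_3: b_3 = 5 − 4 − 0 = 1; torsion from ∂_4 factors > 1: none. So H_3 = Z.

H_0 = Z,  H_1 = 0,  H_2 = 0,  H_3 = Z.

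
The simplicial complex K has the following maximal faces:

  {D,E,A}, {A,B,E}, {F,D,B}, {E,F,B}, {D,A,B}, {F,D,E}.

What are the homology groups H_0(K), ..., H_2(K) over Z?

H_0 = Z,  H_1 = 0,  H_2 = Z.

We work with the vertex ordering A < B < D < E < F. The simplices of K, each written with vertices in increasing order, are:

  0-simplices (5): A, B, D, E, F
  1-simplices (9): AB, AD, AE, BD, BE, BF, DE, DF, EF
  2-simplices (6): ABD, ABE, ADE, BDF, BEF, DEF

giving chain groups C_0 ≅ Z^5, C_1 ≅ Z^9, C_2 ≅ Z^6.

Boundary ∂_1: C_1 → C_0 sends each edge [p,q] (with p < q) to q − p. For instance
  ∂BF = F − B.
As a 5×9 matrix over Z this has rank 4, with invariant factors (1,1,1,1).

The boundary map ∂_2: C_2 → C_1 acts by ∂[p,q,r] = [q,r] − [p,r] + [p,q]. For instance
  ∂BEF = EF − BF + BE,
  ∂ADE = DE − AE + AD.
As a 9×6 matrix over Z this has rank 5, with invariant factors (1,1,1,1,1).

Computing H_k = (kernel of ∂_k) / (image of ∂_{k+1}):

  H_0: rank C_0 − rank ∂_1 = 5 − 4 = 1, and the invariant factors of ∂_1 are all 1, so H_0 ≅ Z.
  H_1: rank ker ∂_1 − rank ∂_2 = (9 − 4) − 5 = 0, and the invariant factors of ∂_2 are all 1, so H_1 ≅ 0.
  H_2: rank ker ∂_2 − rank ∂_3 = (6 − 5) − 0 = 1, and there is no ∂_3, so H_2 ≅ Z.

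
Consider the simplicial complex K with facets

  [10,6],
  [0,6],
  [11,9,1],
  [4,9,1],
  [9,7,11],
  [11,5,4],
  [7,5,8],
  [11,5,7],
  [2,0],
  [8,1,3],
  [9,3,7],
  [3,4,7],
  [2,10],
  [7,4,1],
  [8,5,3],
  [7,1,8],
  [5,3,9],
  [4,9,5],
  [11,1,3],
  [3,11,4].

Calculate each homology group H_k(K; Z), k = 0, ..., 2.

K has 12 vertices, 28 edges, 16 triangles.
rank ∂_0 = 0, rank ∂_1 = 10 ⇒ b_0 = 12 − 0 − 10 = 2; all invariant factors of ∂_1 are 1 so no torsion. So H_0 = Z^2.
rank ∂_1 = 10, rank ∂_2 = 15 ⇒ b_1 = 28 − 10 − 15 = 3; all invariant factors of ∂_2 are 1 so no torsion. So H_1 = Z^3.
rank ∂_2 = 15, rank ∂_3 = 0 ⇒ b_2 = 16 − 15 − 0 = 1. So H_2 = Z.

H_0 = Z^2,  H_1 = Z^3,  H_2 = Z.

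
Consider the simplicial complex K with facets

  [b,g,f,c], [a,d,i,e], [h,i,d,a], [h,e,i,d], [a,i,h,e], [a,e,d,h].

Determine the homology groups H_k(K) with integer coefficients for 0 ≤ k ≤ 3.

H_0 ≅ Z^2,  H_1 = 0,  H_2 = 0,  H_3 ≅ Z.

We work with the vertex ordering a < b < c < d < e < f < g < h < i. The simplices of K, each written with vertices in increasing order, are:

  0-simplices (9): a, b, c, d, e, f, g, h, i
  1-simplices (16): ad, ae, ah, ai, bc, bf, bg, cf, cg, de, dh, di, eh, ei, fg, hi
  2-simplices (14): ade, adh, adi, aeh, aei, ahi, bcf, bcg, bfg, cfg, deh, dei, dhi, ehi
  3-simplices (6): adeh, adei, adhi, aehi, bcfg, dehi

giving chain groups C_0 ≅ Z^9, C_1 ≅ Z^16, C_2 ≅ Z^14, C_3 ≅ Z^6.

∂_1: C_1 → C_0 maps an edge to its endpoints' difference, ∂[p,q] = q − p. For instance
  ∂ae = e − a.
This gives a 9×16 integer matrix of rank 7; reducing to Smith normal form yields diagonal entries (1,1,1,1,1,1,1).

Boundary ∂_2: C_2 → C_1 sends each 2-simplex [p,q,r] to [q,r] − [p,r] + [p,q]. For instance
  ∂bcf = cf − bf + bc,
  ∂bcg = cg − bg + bc.
The resulting 16×14 matrix has rank 9, and its Smith normal form has invariant factors (1,1,1,1,1,1,1,1,1).

The boundary map ∂_3: C_3 → C_2 sends each 3-simplex σ to the alternating sum Σ_i (−1)^i (σ with its i-th vertex removed). For instance
  ∂adei = dei − aei + adi − ade,
  ∂bcfg = cfg − bfg + bcg − bcf.
This gives a 14×6 integer matrix of rank 5; reducing to Smith normal form yields diagonal entries (1,1,1,1,1).

Now H_k = ker ∂_k / im ∂_{k+1}, so:

  H_0: rank C_0 − rank ∂_1 = 9 − 7 = 2, and the invariant factors of ∂_1 are all 1, so H_0 = Z^2.
  H_1: rank ker ∂_1 − rank ∂_2 = (16 − 7) − 9 = 0, and the invariant factors of ∂_2 are all 1, so H_1 = 0.
  H_2: rank ker ∂_2 − rank ∂_3 = (14 − 9) − 5 = 0, and the invariant factors of ∂_3 are all 1, so H_2 = 0.
  H_3: rank ker ∂_3 − rank ∂_4 = (6 − 5) − 0 = 1, and there is no ∂_4, so H_3 = Z.

As a check, the Euler characteristic is 9 − 16 + 14 − 6 = 1, which agrees with 2 − 0 + 0 − 1 = 1.
(K is a triangulation of the disjoint union of the 3-simplex and the 3-sphere S^3.)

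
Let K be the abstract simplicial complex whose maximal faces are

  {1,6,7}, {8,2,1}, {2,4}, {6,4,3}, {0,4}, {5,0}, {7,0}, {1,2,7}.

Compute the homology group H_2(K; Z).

H_2 ≅ 0.

Take the total order 0 < 1 < 2 < 3 < 4 < 5 < 6 < 7 < 8 on the vertex set. Then K (dimension 2) consists of the simplices:

  0-simplices (9): [0], [1], [2], [3], [4], [5], [6], [7], [8]
  1-simplices (14): [0,4], [0,5], [0,7], [1,2], [1,6], [1,7], [1,8], [2,4], [2,7], [2,8], [3,4], [3,6], [4,6], [6,7]
  2-simplices (4): [1,2,7], [1,2,8], [1,6,7], [3,4,6]

Hence C_0 ≅ Z^9, C_1 ≅ Z^14, C_2 ≅ Z^4.

The boundary map ∂_1: C_1 → C_0 maps an edge to its endpoints' difference, ∂[p,q] = q − p. For instance
  ∂[2,7] = [7] − [2].
The resulting 9×14 matrix has rank 8, and its Smith normal form has invariant factors (1,1,1,1,1,1,1,1).

The boundary map ∂_2: C_2 → C_1 acts by ∂[p,q,r] = [q,r] − [p,r] + [p,q]. For instance
  ∂[3,4,6] = [4,6] − [3,6] + [3,4],
  ∂[1,2,7] = [2,7] − [1,7] + [1,2].
As a 14×4 matrix over Z this has rank 4, with invariant factors (1,1,1,1).

From H_k ≅ ker(∂_k) / im(∂_{k+1}) we obtain:

  H_2: rank ker ∂_2 − rank ∂_3 = (4 − 4) − 0 = 0, and there is no ∂_3, so H_2 = 0.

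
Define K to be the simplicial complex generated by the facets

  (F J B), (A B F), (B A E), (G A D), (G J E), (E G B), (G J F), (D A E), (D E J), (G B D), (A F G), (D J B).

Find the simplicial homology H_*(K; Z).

Fix the vertex order A < B < D < E < F < G < J and write every simplex with vertices in increasing order. Then dim K = 2 and the simplices of K are:

  0-simplices (7): A, B, D, E, F, G, J
  1-simplices (18): AB, AD, AE, AF, AG, BD, BE, BF, BG, BJ, DE, DG, DJ, EG, EJ, FG, FJ, GJ
  2-simplices (12): ABE, ABF, ADE, ADG, AFG, BDG, BDJ, BEG, BFJ, DEJ, EGJ, FGJ

giving chain groups C_0 ≅ Z^7, C_1 ≅ Z^18, C_2 ≅ Z^12.

Boundary ∂_1: C_1 → C_0 sends each edge [p,q] (with p < q) to q − p. For instance
  ∂BG = G − B.
As a 7×18 matrix over Z this has rank 6, with invariant factors (1,1,1,1,1,1).

Boundary ∂_2: C_2 → C_1 maps a triangle to the signed sum of its edges. For instance
  ∂ADE = DE − AE + AD,
  ∂ABE = BE − AE + AB.
The 18×12 boundary matrix has rank 12 and Smith normal form diag(1,1,1,1,1,1,1,1,1,1,1,2).

Computing H_k = (kernel of ∂_k) / (image of ∂_{k+1}):

  H_0: rank C_0 − rank ∂_1 = 7 − 6 = 1, and the invariant factors of ∂_1 are all 1, so H_0 ≅ Z.
  H_1: rank ker ∂_1 − rank ∂_2 = (18 − 6) − 12 = 0, and ∂_2 has invariant factor 2 > 1, so H_1 ≅ Z/2Z.
  H_2: rank ker ∂_2 − rank ∂_3 = (12 − 12) − 0 = 0, and there is no ∂_3, so H_2 ≅ 0.

H_0 = Z,  H_1 = Z/2Z,  H_2 = 0.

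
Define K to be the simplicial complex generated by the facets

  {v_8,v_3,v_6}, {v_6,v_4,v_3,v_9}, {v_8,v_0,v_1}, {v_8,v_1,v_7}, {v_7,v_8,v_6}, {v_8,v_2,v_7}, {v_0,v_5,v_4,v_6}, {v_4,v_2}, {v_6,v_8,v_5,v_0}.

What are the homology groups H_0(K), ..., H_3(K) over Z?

H_0 = Z,  H_1 = Z,  H_2 = 0,  H_3 = 0.

Order the vertices as v_0 < v_1 < v_2 < v_3 < v_4 < v_5 < v_6 < v_7 < v_8 < v_9. Listing each simplex with vertices in this order, K has dimension 3 with simplices:

  0-simplices (10): [v_0], [v_1], [v_2], [v_3], [v_4], [v_5], [v_6], [v_7], [v_8], [v_9]
  1-simplices (23): (23 of them)
  2-simplices (16): (16 of them)
  3-simplices (3): [v_0,v_4,v_5,v_6], [v_0,v_5,v_6,v_8], [v_3,v_4,v_6,v_9]

Hence C_0 ≅ Z^10, C_1 ≅ Z^23, C_2 ≅ Z^16, C_3 ≅ Z^3.

The boundary map ∂_1: C_1 → C_0 is given by ∂[p,q] = [q] − [p]. For instance
  ∂[v_6,v_9] = [v_9] − [v_6].
The resulting 10×23 matrix has rank 9, and its Smith normal form has invariant factors (1,1,1,1,1,1,1,1,1).

Boundary ∂_2: C_2 → C_1 sends each 2-simplex [p,q,r] to [q,r] − [p,r] + [p,q]. For instance
  ∂[v_0,v_5,v_8] = [v_5,v_8] − [v_0,v_8] + [v_0,v_5],
  ∂[v_6,v_7,v_8] = [v_7,v_8] − [v_6,v_8] + [v_6,v_7].
The resulting 23×16 matrix has rank 13, and its Smith normal form has invariant factors (1,1,1,1,1,1,1,1,1,1,1,1,1).

∂_3: C_3 → C_2 sends each 3-simplex σ to the alternating sum Σ_i (−1)^i (σ with its i-th vertex removed). For instance
  ∂[v_0,v_5,v_6,v_8] = [v_5,v_6,v_8] − [v_0,v_6,v_8] + [v_0,v_5,v_8] − [v_0,v_5,v_6],
  ∂[v_0,v_4,v_5,v_6] = [v_4,v_5,v_6] − [v_0,v_5,v_6] + [v_0,v_4,v_6] − [v_0,v_4,v_5].
The resulting 16×3 matrix has rank 3, and its Smith normal form has invariant factors (1,1,1).

Computing H_k = (kernel of ∂_k) / (image of ∂_{k+1}):

  H_0: rank C_0 − rank ∂_1 = 10 − 9 = 1, and the invariant factors of ∂_1 are all 1, so H_0 = Z.
  H_1: rank ker ∂_1 − rank ∂_2 = (23 − 9) − 13 = 1, and the invariant factors of ∂_2 are all 1, so H_1 = Z.
  H_2: rank ker ∂_2 − rank ∂_3 = (16 − 13) − 3 = 0, and the invariant factors of ∂_3 are all 1, so H_2 = 0.
  H_3: rank ker ∂_3 − rank ∂_4 = (3 − 3) − 0 = 0, and there is no ∂_4, so H_3 = 0.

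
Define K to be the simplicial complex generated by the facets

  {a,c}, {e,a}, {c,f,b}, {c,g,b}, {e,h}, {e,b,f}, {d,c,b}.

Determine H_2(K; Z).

Fix the vertex order a < b < c < d < e < f < g < h and write every simplex with vertices in increasing order. Then dim K = 2 and the simplices of K are:

  0-simplices (8): a, b, c, d, e, f, g, h
  1-simplices (12): ac, ae, bc, bd, be, bf, bg, cd, cf, cg, ef, eh
  2-simplices (4): bcd, bcf, bcg, bef

so the chain groups are C_0 ≅ Z^8, C_1 ≅ Z^12, C_2 ≅ Z^4.

The boundary map ∂_1: C_1 → C_0 is given by ∂[p,q] = [q] − [p]. For instance
  ∂cf = f − c.
This gives a 8×12 integer matrix of rank 7; reducing to Smith normal form yields diagonal entries (1,1,1,1,1,1,1).

Boundary ∂_2: C_2 → C_1 maps a triangle to the signed sum of its edges. For instance
  ∂bcf = cf − bf + bc,
  ∂bef = ef − bf + be.
The resulting 12×4 matrix has rank 4, and its Smith normal form has invariant factors (1,1,1,1).

Computing H_k = (kernel of ∂_k) / (image of ∂_{k+1}):

  H_2: rank ker ∂_2 − rank ∂_3 = (4 − 4) − 0 = 0, and there is no ∂_3, so H_2 ≅ 0.

H_2 = 0.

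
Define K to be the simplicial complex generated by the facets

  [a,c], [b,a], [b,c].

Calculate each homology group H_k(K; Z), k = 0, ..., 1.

K has 3 vertices, 3 edges.
rank ∂_0 = 0, rank ∂_1 = 2 ⇒ b_0 = 3 − 0 − 2 = 1; all invariant factors of ∂_1 are 1 so no torsion. So H_0 = Z.
rank ∂_1 = 2, rank ∂_2 = 0 ⇒ b_1 = 3 − 2 − 0 = 1. So H_1 = Z.

H_0 ≅ Z,  H_1 ≅ Z.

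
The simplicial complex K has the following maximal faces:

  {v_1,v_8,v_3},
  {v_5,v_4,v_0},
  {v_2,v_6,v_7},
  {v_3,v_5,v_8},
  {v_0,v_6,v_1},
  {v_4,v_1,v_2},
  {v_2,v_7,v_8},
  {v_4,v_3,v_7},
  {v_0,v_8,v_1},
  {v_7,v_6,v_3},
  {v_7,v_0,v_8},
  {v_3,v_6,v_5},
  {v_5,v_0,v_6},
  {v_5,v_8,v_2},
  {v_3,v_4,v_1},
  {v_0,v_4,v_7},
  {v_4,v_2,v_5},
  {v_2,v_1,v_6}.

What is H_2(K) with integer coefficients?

We work with the vertex ordering v_0 < v_1 < v_2 < v_3 < v_4 < v_5 < v_6 < v_7 < v_8. The simplices of K, each written with vertices in increasing order, are:

  0-simplices (9): [v_0], [v_1], [v_2], [v_3], [v_4], [v_5], [v_6], [v_7], [v_8]
  1-simplices (27): (27 of them)
  2-simplices (18): (18 of them)

giving chain groups C_0 ≅ Z^9, C_1 ≅ Z^27, C_2 ≅ Z^18.

The boundary map ∂_1: C_1 → C_0 sends each edge [p,q] (with p < q) to q − p. For instance
  ∂[v_1,v_6] = [v_6] − [v_1].
This gives a 9×27 integer matrix of rank 8; reducing to Smith normal form yields diagonal entries (1,1,1,1,1,1,1,1).

∂_2: C_2 → C_1 acts by ∂[p,q,r] = [q,r] − [p,r] + [p,q]. For instance
  ∂[v_2,v_6,v_7] = [v_6,v_7] − [v_2,v_7] + [v_2,v_6],
  ∂[v_2,v_4,v_5] = [v_4,v_5] − [v_2,v_5] + [v_2,v_4].
As a 27×18 matrix over Z this has rank 17, with invariant factors (1,1,1,1,1,1,1,1,1,1,1,1,1,1,1,1,1).

Now H_k = ker ∂_k / im ∂_{k+1}, so:

  H_2: rank ker ∂_2 − rank ∂_3 = (18 − 17) − 0 = 1, and there is no ∂_3, so H_2 ≅ Z.

(K is a triangulation of the torus T^2.)

H_2 = Z.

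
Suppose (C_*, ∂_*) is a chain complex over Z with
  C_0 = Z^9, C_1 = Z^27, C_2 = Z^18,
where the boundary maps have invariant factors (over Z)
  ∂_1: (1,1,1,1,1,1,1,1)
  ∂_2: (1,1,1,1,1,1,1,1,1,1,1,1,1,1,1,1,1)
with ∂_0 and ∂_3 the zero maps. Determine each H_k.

H_0 ≅ Z,  H_1 ≅ Z^2,  H_2 ≅ Z.

H_0: b_0 = 9 − 0 − 8 = 1; torsion from ∂_1 factors > 1: none. So H_0 ≅ Z.
H_1: b_1 = 27 − 8 − 17 = 2; torsion from ∂_2 factors > 1: none. So H_1 ≅ Z^2.
H_2: b_2 = 18 − 17 − 0 = 1; torsion from ∂_3 factors > 1: none. So H_2 ≅ Z.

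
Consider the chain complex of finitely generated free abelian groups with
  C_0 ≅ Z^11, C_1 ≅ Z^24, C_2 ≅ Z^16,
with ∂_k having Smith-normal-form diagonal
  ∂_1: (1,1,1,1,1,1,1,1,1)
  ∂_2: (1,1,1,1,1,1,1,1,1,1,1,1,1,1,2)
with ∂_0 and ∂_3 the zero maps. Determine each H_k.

H_0: b_0 = 11 − 0 − 9 = 2; torsion from ∂_1 factors > 1: none. So H_0 ≅ Z^2.
H_1: b_1 = 24 − 9 − 15 = 0; torsion from ∂_2 factors > 1: [2]. So H_1 ≅ Z/2.
H_2: b_2 = 16 − 15 − 0 = 1; torsion from ∂_3 factors > 1: none. So H_2 ≅ Z.

H_0 ≅ Z^2,  H_1 ≅ Z/2,  H_2 ≅ Z.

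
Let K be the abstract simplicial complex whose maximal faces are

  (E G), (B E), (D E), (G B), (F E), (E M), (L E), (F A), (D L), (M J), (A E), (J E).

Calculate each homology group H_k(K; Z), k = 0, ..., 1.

H_0 ≅ Z,  H_1 ≅ Z^4.

Fix the vertex order A < B < D < E < F < G < J < L < M and write every simplex with vertices in increasing order. Then dim K = 1 and the simplices of K are:

  0-simplices (9): A, B, D, E, F, G, J, L, M
  1-simplices (12): AE, AF, BE, BG, DE, DL, EF, EG, EJ, EL, EM, JM

so the chain groups are C_0 ≅ Z^9, C_1 ≅ Z^12.

The boundary map ∂_1: C_1 → C_0 sends each edge [p,q] (with p < q) to q − p. For instance
  ∂AF = F − A.
This gives a 9×12 integer matrix of rank 8; reducing to Smith normal form yields diagonal entries (1,1,1,1,1,1,1,1).

Computing H_k = (kernel of ∂_k) / (image of ∂_{k+1}):

  H_0: rank C_0 − rank ∂_1 = 9 − 8 = 1, and the invariant factors of ∂_1 are all 1, so H_0 ≅ Z.
  H_1: rank ker ∂_1 − rank ∂_2 = (12 − 8) − 0 = 4, and there is no ∂_2, so H_1 ≅ Z^4.

As a check, the Euler characteristic is 9 − 12 = -3, which agrees with 1 − 4 = -3.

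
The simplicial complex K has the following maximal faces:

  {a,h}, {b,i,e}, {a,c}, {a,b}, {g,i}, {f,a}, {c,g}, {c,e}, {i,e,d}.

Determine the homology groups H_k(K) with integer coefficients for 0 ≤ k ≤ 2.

K has 9 vertices, 12 edges, 2 triangles.
rank ∂_0 = 0, rank ∂_1 = 8 ⇒ b_0 = 9 − 0 − 8 = 1; all invariant factors of ∂_1 are 1 so no torsion. So H_0 = Z.
rank ∂_1 = 8, rank ∂_2 = 2 ⇒ b_1 = 12 − 8 − 2 = 2; all invariant factors of ∂_2 are 1 so no torsion. So H_1 = Z^2.
rank ∂_2 = 2, rank ∂_3 = 0 ⇒ b_2 = 2 − 2 − 0 = 0. So H_2 = 0.

H_0 ≅ Z,  H_1 ≅ Z^2,  H_2 = 0.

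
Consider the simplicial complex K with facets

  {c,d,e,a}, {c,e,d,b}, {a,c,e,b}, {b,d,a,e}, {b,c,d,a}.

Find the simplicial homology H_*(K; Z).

K has 5 vertices, 10 edges, 10 triangles, 5 3-simplices.
rank ∂_0 = 0, rank ∂_1 = 4 ⇒ b_0 = 5 − 0 − 4 = 1; all invariant factors of ∂_1 are 1 so no torsion. So H_0 = Z.
rank ∂_1 = 4, rank ∂_2 = 6 ⇒ b_1 = 10 − 4 − 6 = 0; all invariant factors of ∂_2 are 1 so no torsion. So H_1 = 0.
rank ∂_2 = 6, rank ∂_3 = 4 ⇒ b_2 = 10 − 6 − 4 = 0; all invariant factors of ∂_3 are 1 so no torsion. So H_2 = 0.
rank ∂_3 = 4, rank ∂_4 = 0 ⇒ b_3 = 5 − 4 − 0 = 1. So H_3 = Z.

H_0 = Z,  H_1 = 0,  H_2 = 0,  H_3 = Z.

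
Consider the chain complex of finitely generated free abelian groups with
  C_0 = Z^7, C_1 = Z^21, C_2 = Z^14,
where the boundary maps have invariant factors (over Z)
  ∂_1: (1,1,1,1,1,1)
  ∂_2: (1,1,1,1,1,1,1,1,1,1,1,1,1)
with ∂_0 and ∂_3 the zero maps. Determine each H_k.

H_0: b_0 = 7 − 0 − 6 = 1; torsion from ∂_1 factors > 1: none. So H_0 ≅ Z.
H_1: b_1 = 21 − 6 − 13 = 2; torsion from ∂_2 factors > 1: none. So H_1 ≅ Z^2.
H_2: b_2 = 14 − 13 − 0 = 1; torsion from ∂_3 factors > 1: none. So H_2 ≅ Z.

H_0 ≅ Z,  H_1 ≅ Z^2,  H_2 ≅ Z.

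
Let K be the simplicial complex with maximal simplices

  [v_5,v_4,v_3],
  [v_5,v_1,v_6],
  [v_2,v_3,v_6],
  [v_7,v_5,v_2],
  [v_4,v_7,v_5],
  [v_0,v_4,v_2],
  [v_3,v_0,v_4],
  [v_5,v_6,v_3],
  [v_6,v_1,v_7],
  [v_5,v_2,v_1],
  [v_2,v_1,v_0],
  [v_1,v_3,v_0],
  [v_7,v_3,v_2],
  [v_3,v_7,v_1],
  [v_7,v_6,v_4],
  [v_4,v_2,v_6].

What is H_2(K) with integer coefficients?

Fix the vertex order v_0 < v_1 < v_2 < v_3 < v_4 < v_5 < v_6 < v_7 and write every simplex with vertices in increasing order. Then dim K = 2 and the simplices of K are:

  0-simplices (8): [v_0], [v_1], [v_2], [v_3], [v_4], [v_5], [v_6], [v_7]
  1-simplices (24): (24 of them)
  2-simplices (16): (16 of them)

so the chain groups are C_0 ≅ Z^8, C_1 ≅ Z^24, C_2 ≅ Z^16.

Boundary ∂_1: C_1 → C_0 is given by ∂[p,q] = [q] − [p]. For instance
  ∂[v_2,v_7] = [v_7] − [v_2].
This gives a 8×24 integer matrix of rank 7; reducing to Smith normal form yields diagonal entries (1,1,1,1,1,1,1).

The boundary map ∂_2: C_2 → C_1 sends each 2-simplex [p,q,r] to [q,r] − [p,r] + [p,q]. For instance
  ∂[v_2,v_3,v_7] = [v_3,v_7] − [v_2,v_7] + [v_2,v_3],
  ∂[v_2,v_4,v_6] = [v_4,v_6] − [v_2,v_6] + [v_2,v_4].
The 24×16 boundary matrix has rank 15 and Smith normal form diag(1,1,1,1,1,1,1,1,1,1,1,1,1,1,1).

Computing H_k = (kernel of ∂_k) / (image of ∂_{k+1}):

  H_2: rank ker ∂_2 − rank ∂_3 = (16 − 15) − 0 = 1, and there is no ∂_3, so H_2 ≅ Z.

H_2 ≅ Z.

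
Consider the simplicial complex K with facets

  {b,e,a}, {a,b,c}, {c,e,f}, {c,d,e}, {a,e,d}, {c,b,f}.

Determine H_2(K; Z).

Order the vertices as a < b < c < d < e < f. Listing each simplex with vertices in this order, K has dimension 2 with simplices:

  0-simplices (6): a, b, c, d, e, f
  1-simplices (12): ab, ac, ad, ae, bc, be, bf, cd, ce, cf, de, ef
  2-simplices (6): abc, abe, ade, bcf, cde, cef

Hence C_0 ≅ Z^6, C_1 ≅ Z^12, C_2 ≅ Z^6.

The boundary map ∂_1: C_1 → C_0 is given by ∂[p,q] = [q] − [p]. For instance
  ∂be = e − b.
The 6×12 boundary matrix has rank 5 and Smith normal form diag(1,1,1,1,1).

The boundary map ∂_2: C_2 → C_1 sends each 2-simplex [p,q,r] to [q,r] − [p,r] + [p,q]. For instance
  ∂abc = bc − ac + ab,
  ∂cde = de − ce + cd.
The 12×6 boundary matrix has rank 6 and Smith normal form diag(1,1,1,1,1,1).

Reading off H_k = ker ∂_k / im ∂_{k+1}:

  H_2: rank ker ∂_2 − rank ∂_3 = (6 − 6) − 0 = 0, and there is no ∂_3, so H_2 = 0.

(K is a triangulation of the cylinder S^1 x I.)

H_2 = 0.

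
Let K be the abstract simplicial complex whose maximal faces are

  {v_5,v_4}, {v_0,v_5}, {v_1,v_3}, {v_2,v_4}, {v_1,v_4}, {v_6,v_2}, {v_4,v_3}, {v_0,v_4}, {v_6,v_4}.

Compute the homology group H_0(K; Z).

H_0 = Z.

K has 7 vertices, 9 edges.
rank ∂_0 = 0, rank ∂_1 = 6 ⇒ b_0 = 7 − 0 − 6 = 1; all invariant factors of ∂_1 are 1 so no torsion. So H_0 = Z.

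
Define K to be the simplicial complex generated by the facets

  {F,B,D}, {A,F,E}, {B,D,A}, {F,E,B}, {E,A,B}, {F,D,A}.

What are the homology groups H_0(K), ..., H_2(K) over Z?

H_0 = Z,  H_1 = 0,  H_2 = Z.

We work with the vertex ordering A < B < D < E < F. The simplices of K, each written with vertices in increasing order, are:

  0-simplices (5): A, B, D, E, F
  1-simplices (9): AB, AD, AE, AF, BD, BE, BF, DF, EF
  2-simplices (6): ABD, ABE, ADF, AEF, BDF, BEF

giving chain groups C_0 ≅ Z^5, C_1 ≅ Z^9, C_2 ≅ Z^6.

The boundary map ∂_1: C_1 → C_0 sends each edge [p,q] (with p < q) to q − p.
The 5×9 boundary matrix has rank 4 and Smith normal form diag(1,1,1,1).

∂_2: C_2 → C_1 acts by ∂[p,q,r] = [q,r] − [p,r] + [p,q]. For instance
  ∂BDF = DF − BF + BD,
  ∂BEF = EF − BF + BE.
This gives a 9×6 integer matrix of rank 5; reducing to Smith normal form yields diagonal entries (1,1,1,1,1).

From H_k ≅ ker(∂_k) / im(∂_{k+1}) we obtain:

  H_0: rank C_0 − rank ∂_1 = 5 − 4 = 1, and the invariant factors of ∂_1 are all 1, so H_0 ≅ Z.
  H_1: rank ker ∂_1 − rank ∂_2 = (9 − 4) − 5 = 0, and the invariant factors of ∂_2 are all 1, so H_1 ≅ 0.
  H_2: rank ker ∂_2 − rank ∂_3 = (6 − 5) − 0 = 1, and there is no ∂_3, so H_2 ≅ Z.

(K is a triangulation of the 2-sphere S^2.)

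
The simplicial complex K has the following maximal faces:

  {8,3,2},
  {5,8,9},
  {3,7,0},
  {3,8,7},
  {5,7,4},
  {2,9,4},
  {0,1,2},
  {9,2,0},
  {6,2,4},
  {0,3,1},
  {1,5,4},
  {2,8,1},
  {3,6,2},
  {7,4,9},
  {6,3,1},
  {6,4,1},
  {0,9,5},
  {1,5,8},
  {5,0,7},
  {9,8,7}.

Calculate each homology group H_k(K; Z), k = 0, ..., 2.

H_0 = Z,  H_1 = Z ⊕ Z/2Z,  H_2 = 0.

Fix the vertex order 0 < 1 < 2 < 3 < 4 < 5 < 6 < 7 < 8 < 9 and write every simplex with vertices in increasing order. Then dim K = 2 and the simplices of K are:

  0-simplices (10): [0], [1], [2], [3], [4], [5], [6], [7], [8], [9]
  1-simplices (30): (30 of them)
  2-simplices (20): (20 of them)

Hence C_0 ≅ Z^10, C_1 ≅ Z^30, C_2 ≅ Z^20.

Boundary ∂_1: C_1 → C_0 maps an edge to its endpoints' difference, ∂[p,q] = q − p. For instance
  ∂[2,3] = [3] − [2].
As a 10×30 matrix over Z this has rank 9, with invariant factors (1,1,1,1,1,1,1,1,1).

Boundary ∂_2: C_2 → C_1 maps a triangle to the signed sum of its edges. For instance
  ∂[1,2,8] = [2,8] − [1,8] + [1,2],
  ∂[7,8,9] = [8,9] − [7,9] + [7,8].
The resulting 30×20 matrix has rank 20, and its Smith normal form has invariant factors (1,1,1,1,1,1,1,1,1,1,1,1,1,1,1,1,1,1,1,2).

Computing H_k = (kernel of ∂_k) / (image of ∂_{k+1}):

  H_0: rank C_0 − rank ∂_1 = 10 − 9 = 1, and the invariant factors of ∂_1 are all 1, so H_0 = Z.
  H_1: rank ker ∂_1 − rank ∂_2 = (30 − 9) − 20 = 1, and ∂_2 has invariant factor 2 > 1, so H_1 = Z ⊕ Z/2Z.
  H_2: rank ker ∂_2 − rank ∂_3 = (20 − 20) − 0 = 0, and there is no ∂_3, so H_2 = 0.

As a check, the Euler characteristic is 10 − 30 + 20 = 0, which agrees with 1 − 1 + 0 = 0.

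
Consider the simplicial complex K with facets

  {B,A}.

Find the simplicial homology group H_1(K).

Take the total order A < B on the vertex set. Then K (dimension 1) consists of the simplices:

  0-simplices (2): A, B
  1-simplices (1): AB

giving chain groups C_0 ≅ Z^2, C_1 ≅ Z^1.

The boundary map ∂_1: C_1 → C_0 sends each edge [p,q] (with p < q) to q − p. For instance
  ∂AB = B − A.
As a 2×1 matrix over Z this has rank 1, with invariant factors (1).

Computing H_k = (kernel of ∂_k) / (image of ∂_{k+1}):

  H_1: rank ker ∂_1 − rank ∂_2 = (1 − 1) − 0 = 0, and there is no ∂_2, so H_1 = 0.

H_1 ≅ 0.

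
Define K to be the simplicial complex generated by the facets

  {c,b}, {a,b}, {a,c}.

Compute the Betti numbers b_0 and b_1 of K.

b_0 = 1, b_1 = 1.

Fix the vertex order a < b < c and write every simplex with vertices in increasing order. Then dim K = 1 and the simplices of K are:

  0-simplices (3): a, b, c
  1-simplices (3): ab, ac, bc

giving chain groups C_0 ≅ Z^3, C_1 ≅ Z^3.

∂_1: C_1 → C_0 is given by ∂[p,q] = [q] − [p]. For instance
  ∂ab = b − a.
The 3×3 boundary matrix has rank 2 and Smith normal form diag(1,1).

From H_k ≅ ker(∂_k) / im(∂_{k+1}) we obtain:

  H_0: rank C_0 − rank ∂_1 = 3 − 2 = 1, and the invariant factors of ∂_1 are all 1, so H_0 ≅ Z.
  H_1: rank ker ∂_1 − rank ∂_2 = (3 − 2) − 0 = 1, and there is no ∂_2, so H_1 ≅ Z.

Hence the Betti numbers are b_0 = 1, b_1 = 1.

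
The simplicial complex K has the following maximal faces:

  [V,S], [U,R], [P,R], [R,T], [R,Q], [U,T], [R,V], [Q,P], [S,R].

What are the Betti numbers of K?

We work with the vertex ordering P < Q < R < S < T < U < V. The simplices of K, each written with vertices in increasing order, are:

  0-simplices (7): P, Q, R, S, T, U, V
  1-simplices (9): PQ, PR, QR, RS, RT, RU, RV, SV, TU

so the chain groups are C_0 ≅ Z^7, C_1 ≅ Z^9.

∂_1: C_1 → C_0 is given by ∂[p,q] = [q] − [p]. For instance
  ∂RT = T − R.
The resulting 7×9 matrix has rank 6, and its Smith normal form has invariant factors (1,1,1,1,1,1).

Reading off H_k = ker ∂_k / im ∂_{k+1}:

  H_0: rank C_0 − rank ∂_1 = 7 − 6 = 1, and the invariant factors of ∂_1 are all 1, so H_0 ≅ Z.
  H_1: rank ker ∂_1 − rank ∂_2 = (9 − 6) − 0 = 3, and there is no ∂_2, so H_1 ≅ Z^3.

As a check, the Euler characteristic is 7 − 9 = -2, which agrees with 1 − 3 = -2.

Hence the Betti numbers are b_0 = 1, b_1 = 3.

b_0 = 1, b_1 = 3.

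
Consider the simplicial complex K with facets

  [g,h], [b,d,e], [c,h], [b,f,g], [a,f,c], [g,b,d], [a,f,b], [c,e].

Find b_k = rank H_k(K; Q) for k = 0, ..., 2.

Fix the vertex order a < b < c < d < e < f < g < h and write every simplex with vertices in increasing order. Then dim K = 2 and the simplices of K are:

  0-simplices (8): a, b, c, d, e, f, g, h
  1-simplices (14): ab, ac, af, bd, be, bf, bg, ce, cf, ch, de, dg, fg, gh
  2-simplices (5): abf, acf, bde, bdg, bfg

Hence C_0 ≅ Z^8, C_1 ≅ Z^14, C_2 ≅ Z^5.

Boundary ∂_1: C_1 → C_0 is given by ∂[p,q] = [q] − [p].
This gives a 8×14 integer matrix of rank 7; reducing to Smith normal form yields diagonal entries (1,1,1,1,1,1,1).

Boundary ∂_2: C_2 → C_1 maps a triangle to the signed sum of its edges. For instance
  ∂acf = cf − af + ac,
  ∂abf = bf − af + ab.
This gives a 14×5 integer matrix of rank 5; reducing to Smith normal form yields diagonal entries (1,1,1,1,1).

From H_k ≅ ker(∂_k) / im(∂_{k+1}) we obtain:

  H_0: rank C_0 − rank ∂_1 = 8 − 7 = 1, and the invariant factors of ∂_1 are all 1, so H_0 ≅ Z.
  H_1: rank ker ∂_1 − rank ∂_2 = (14 − 7) − 5 = 2, and the invariant factors of ∂_2 are all 1, so H_1 ≅ Z^2.
  H_2: rank ker ∂_2 − rank ∂_3 = (5 − 5) − 0 = 0, and there is no ∂_3, so H_2 ≅ 0.

As a check, the Euler characteristic is 8 − 14 + 5 = -1, which agrees with 1 − 2 + 0 = -1.

Hence the Betti numbers are b_0 = 1, b_1 = 2, b_2 = 0.

b_0 = 1, b_1 = 2, b_2 = 0.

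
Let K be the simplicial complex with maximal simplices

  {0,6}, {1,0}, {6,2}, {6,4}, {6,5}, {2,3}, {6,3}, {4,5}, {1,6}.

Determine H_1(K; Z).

H_1 ≅ Z^3.

Order the vertices as 0 < 1 < 2 < 3 < 4 < 5 < 6. Listing each simplex with vertices in this order, K has dimension 1 with simplices:

  0-simplices (7): [0], [1], [2], [3], [4], [5], [6]
  1-simplices (9): [0,1], [0,6], [1,6], [2,3], [2,6], [3,6], [4,5], [4,6], [5,6]

so the chain groups are C_0 ≅ Z^7, C_1 ≅ Z^9.

∂_1: C_1 → C_0 is given by ∂[p,q] = [q] − [p]. For instance
  ∂[0,6] = [6] − [0].
As a 7×9 matrix over Z this has rank 6, with invariant factors (1,1,1,1,1,1).

Computing H_k = (kernel of ∂_k) / (image of ∂_{k+1}):

  H_1: rank ker ∂_1 − rank ∂_2 = (9 − 6) − 0 = 3, and there is no ∂_2, so H_1 ≅ Z^3.

(K is a triangulation of a wedge of 3 circles.)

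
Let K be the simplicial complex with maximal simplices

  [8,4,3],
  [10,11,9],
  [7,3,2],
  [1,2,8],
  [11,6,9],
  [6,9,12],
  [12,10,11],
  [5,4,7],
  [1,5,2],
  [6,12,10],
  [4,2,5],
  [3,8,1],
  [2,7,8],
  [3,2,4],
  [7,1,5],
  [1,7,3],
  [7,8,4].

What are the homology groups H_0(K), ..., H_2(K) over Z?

H_0 = Z^2,  H_1 = Z ⊕ Z/2Z,  H_2 = 0.

Order the vertices as 1 < 2 < 3 < 4 < 5 < 6 < 7 < 8 < 9 < 10 < 11 < 12. Listing each simplex with vertices in this order, K has dimension 2 with simplices:

  0-simplices (12): [1], [2], [3], [4], [5], [6], [7], [8], [9], [10], [11], [12]
  1-simplices (28): (28 of them)
  2-simplices (17): [1,2,5], [1,2,8], [1,3,7], [1,3,8], [1,5,7], [2,3,4], [2,3,7], [2,4,5], [2,7,8], [3,4,8], [4,5,7], [4,7,8], [6,9,11], [6,9,12], [6,10,12], [9,10,11], [10,11,12]

giving chain groups C_0 ≅ Z^12, C_1 ≅ Z^28, C_2 ≅ Z^17.

∂_1: C_1 → C_0 sends each edge [p,q] (with p < q) to q − p.
As a 12×28 matrix over Z this has rank 10, with invariant factors (1,1,1,1,1,1,1,1,1,1).

∂_2: C_2 → C_1 maps a triangle to the signed sum of its edges. For instance
  ∂[2,4,5] = [4,5] − [2,5] + [2,4],
  ∂[1,2,8] = [2,8] − [1,8] + [1,2].
The resulting 28×17 matrix has rank 17, and its Smith normal form has invariant factors (1,1,1,1,1,1,1,1,1,1,1,1,1,1,1,1,2).

Reading off H_k = ker ∂_k / im ∂_{k+1}:

  H_0: rank C_0 − rank ∂_1 = 12 − 10 = 2, and the invariant factors of ∂_1 are all 1, so H_0 ≅ Z^2.
  H_1: rank ker ∂_1 − rank ∂_2 = (28 − 10) − 17 = 1, and ∂_2 has invariant factor 2 > 1, so H_1 ≅ Z ⊕ Z/2Z.
  H_2: rank ker ∂_2 − rank ∂_3 = (17 − 17) − 0 = 0, and there is no ∂_3, so H_2 ≅ 0.

As a check, the Euler characteristic is 12 − 28 + 17 = 1, which agrees with 2 − 1 + 0 = 1.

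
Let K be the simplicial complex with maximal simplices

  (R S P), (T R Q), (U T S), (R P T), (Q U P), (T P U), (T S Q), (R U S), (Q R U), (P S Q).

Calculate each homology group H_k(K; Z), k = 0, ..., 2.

H_0 ≅ Z,  H_1 ≅ Z/2,  H_2 = 0.

Order the vertices as P < Q < R < S < T < U. Listing each simplex with vertices in this order, K has dimension 2 with simplices:

  0-simplices (6): P, Q, R, S, T, U
  1-simplices (15): PQ, PR, PS, PT, PU, QR, QS, QT, QU, RS, RT, RU, ST, SU, TU
  2-simplices (10): PQS, PQU, PRS, PRT, PTU, QRT, QRU, QST, RSU, STU

so the chain groups are C_0 ≅ Z^6, C_1 ≅ Z^15, C_2 ≅ Z^10.

Boundary ∂_1: C_1 → C_0 sends each edge [p,q] (with p < q) to q − p. For instance
  ∂RS = S − R.
The 6×15 boundary matrix has rank 5 and Smith normal form diag(1,1,1,1,1).

Boundary ∂_2: C_2 → C_1 sends each 2-simplex [p,q,r] to [q,r] − [p,r] + [p,q]. For instance
  ∂QRU = RU − QU + QR,
  ∂PQU = QU − PU + PQ.
This gives a 15×10 integer matrix of rank 10; reducing to Smith normal form yields diagonal entries (1,1,1,1,1,1,1,1,1,2).

Computing H_k = (kernel of ∂_k) / (image of ∂_{k+1}):

  H_0: rank C_0 − rank ∂_1 = 6 − 5 = 1, and the invariant factors of ∂_1 are all 1, so H_0 ≅ Z.
  H_1: rank ker ∂_1 − rank ∂_2 = (15 − 5) − 10 = 0, and ∂_2 has invariant factor 2 > 1, so H_1 ≅ Z/2.
  H_2: rank ker ∂_2 − rank ∂_3 = (10 − 10) − 0 = 0, and there is no ∂_3, so H_2 ≅ 0.

As a check, the Euler characteristic is 6 − 15 + 10 = 1, which agrees with 1 − 0 + 0 = 1.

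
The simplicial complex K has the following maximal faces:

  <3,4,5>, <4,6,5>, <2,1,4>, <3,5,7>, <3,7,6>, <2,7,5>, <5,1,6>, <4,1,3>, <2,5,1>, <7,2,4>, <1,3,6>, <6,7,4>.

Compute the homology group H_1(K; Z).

H_1 = Z/2Z.

K has 7 vertices, 18 edges, 12 triangles.
rank ∂_1 = 6, rank ∂_2 = 12 ⇒ b_1 = 18 − 6 − 12 = 0; ∂_2 has invariant factor(s) [2] giving torsion. So H_1 = Z/2Z.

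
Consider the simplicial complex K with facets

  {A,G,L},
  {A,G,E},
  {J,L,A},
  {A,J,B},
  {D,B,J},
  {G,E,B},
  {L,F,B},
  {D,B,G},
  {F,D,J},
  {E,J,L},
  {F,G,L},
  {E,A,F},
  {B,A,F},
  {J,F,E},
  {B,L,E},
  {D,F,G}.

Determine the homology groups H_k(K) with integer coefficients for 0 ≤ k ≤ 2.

H_0 = Z,  H_1 = Z^2,  H_2 = Z.

Order the vertices as A < B < D < E < F < G < J < L. Listing each simplex with vertices in this order, K has dimension 2 with simplices:

  0-simplices (8): A, B, D, E, F, G, J, L
  1-simplices (24): AB, AE, AF, AG, AJ, AL, BD, BE, BF, BG, BJ, BL, DF, DG, DJ, EF, EG, EJ, EL, FG, FJ, FL, GL, JL
  2-simplices (16): ABF, ABJ, AEF, AEG, AGL, AJL, BDG, BDJ, BEG, BEL, BFL, DFG, DFJ, EFJ, EJL, FGL

so the chain groups are C_0 ≅ Z^8, C_1 ≅ Z^24, C_2 ≅ Z^16.

Boundary ∂_1: C_1 → C_0 is given by ∂[p,q] = [q] − [p].
This gives a 8×24 integer matrix of rank 7; reducing to Smith normal form yields diagonal entries (1,1,1,1,1,1,1).

Boundary ∂_2: C_2 → C_1 acts by ∂[p,q,r] = [q,r] − [p,r] + [p,q]. For instance
  ∂BFL = FL − BL + BF,
  ∂AGL = GL − AL + AG.
The 24×16 boundary matrix has rank 15 and Smith normal form diag(1,1,1,1,1,1,1,1,1,1,1,1,1,1,1).

Now H_k = ker ∂_k / im ∂_{k+1}, so:

  H_0: rank C_0 − rank ∂_1 = 8 − 7 = 1, and the invariant factors of ∂_1 are all 1, so H_0 ≅ Z.
  H_1: rank ker ∂_1 − rank ∂_2 = (24 − 7) − 15 = 2, and the invariant factors of ∂_2 are all 1, so H_1 ≅ Z^2.
  H_2: rank ker ∂_2 − rank ∂_3 = (16 − 15) − 0 = 1, and there is no ∂_3, so H_2 ≅ Z.

(K is a triangulation of the torus T^2.)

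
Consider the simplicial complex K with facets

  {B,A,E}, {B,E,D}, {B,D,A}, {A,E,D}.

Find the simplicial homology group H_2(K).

Fix the vertex order A < B < D < E and write every simplex with vertices in increasing order. Then dim K = 2 and the simplices of K are:

  0-simplices (4): A, B, D, E
  1-simplices (6): AB, AD, AE, BD, BE, DE
  2-simplices (4): ABD, ABE, ADE, BDE

giving chain groups C_0 ≅ Z^4, C_1 ≅ Z^6, C_2 ≅ Z^4.

Boundary ∂_1: C_1 → C_0 sends each edge [p,q] (with p < q) to q − p. For instance
  ∂DE = E − D.
This gives a 4×6 integer matrix of rank 3; reducing to Smith normal form yields diagonal entries (1,1,1).

Boundary ∂_2: C_2 → C_1 maps a triangle to the signed sum of its edges. For instance
  ∂ABD = BD − AD + AB,
  ∂ABE = BE − AE + AB.
This gives a 6×4 integer matrix of rank 3; reducing to Smith normal form yields diagonal entries (1,1,1).

Reading off H_k = ker ∂_k / im ∂_{k+1}:

  H_2: rank ker ∂_2 − rank ∂_3 = (4 − 3) − 0 = 1, and there is no ∂_3, so H_2 = Z.

H_2 ≅ Z.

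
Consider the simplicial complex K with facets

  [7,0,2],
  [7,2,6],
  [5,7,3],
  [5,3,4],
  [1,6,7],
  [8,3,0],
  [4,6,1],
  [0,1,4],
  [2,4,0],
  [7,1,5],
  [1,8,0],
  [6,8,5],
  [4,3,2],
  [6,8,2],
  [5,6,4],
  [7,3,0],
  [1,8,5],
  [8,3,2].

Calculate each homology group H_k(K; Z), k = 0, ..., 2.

H_0 ≅ Z,  H_1 ≅ Z ⊕ Z/2Z,  H_2 = 0.

Fix the vertex order 0 < 1 < 2 < 3 < 4 < 5 < 6 < 7 < 8 and write every simplex with vertices in increasing order. Then dim K = 2 and the simplices of K are:

  0-simplices (9): [0], [1], [2], [3], [4], [5], [6], [7], [8]
  1-simplices (27): (27 of them)
  2-simplices (18): [0,1,4], [0,1,8], [0,2,4], [0,2,7], [0,3,7], [0,3,8], [1,4,6], [1,5,7], [1,5,8], [1,6,7], [2,3,4], [2,3,8], [2,6,7], [2,6,8], [3,4,5], [3,5,7], [4,5,6], [5,6,8]

giving chain groups C_0 ≅ Z^9, C_1 ≅ Z^27, C_2 ≅ Z^18.

The boundary map ∂_1: C_1 → C_0 maps an edge to its endpoints' difference, ∂[p,q] = q − p. For instance
  ∂[3,8] = [8] − [3].
The resulting 9×27 matrix has rank 8, and its Smith normal form has invariant factors (1,1,1,1,1,1,1,1).

∂_2: C_2 → C_1 acts by ∂[p,q,r] = [q,r] − [p,r] + [p,q]. For instance
  ∂[0,3,8] = [3,8] − [0,8] + [0,3],
  ∂[0,2,4] = [2,4] − [0,4] + [0,2].
The 27×18 boundary matrix has rank 18 and Smith normal form diag(1,1,1,1,1,1,1,1,1,1,1,1,1,1,1,1,1,2).

Now H_k = ker ∂_k / im ∂_{k+1}, so:

  H_0: rank C_0 − rank ∂_1 = 9 − 8 = 1, and the invariant factors of ∂_1 are all 1, so H_0 = Z.
  H_1: rank ker ∂_1 − rank ∂_2 = (27 − 8) − 18 = 1, and ∂_2 has invariant factor 2 > 1, so H_1 = Z ⊕ Z/2Z.
  H_2: rank ker ∂_2 − rank ∂_3 = (18 − 18) − 0 = 0, and there is no ∂_3, so H_2 = 0.

As a check, the Euler characteristic is 9 − 27 + 18 = 0, which agrees with 1 − 1 + 0 = 0.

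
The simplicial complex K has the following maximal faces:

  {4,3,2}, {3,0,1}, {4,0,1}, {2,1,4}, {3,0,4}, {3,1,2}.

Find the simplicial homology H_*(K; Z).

H_0 = Z,  H_1 = 0,  H_2 = Z.

Order the vertices as 0 < 1 < 2 < 3 < 4. Listing each simplex with vertices in this order, K has dimension 2 with simplices:

  0-simplices (5): [0], [1], [2], [3], [4]
  1-simplices (9): [0,1], [0,3], [0,4], [1,2], [1,3], [1,4], [2,3], [2,4], [3,4]
  2-simplices (6): [0,1,3], [0,1,4], [0,3,4], [1,2,3], [1,2,4], [2,3,4]

Hence C_0 ≅ Z^5, C_1 ≅ Z^9, C_2 ≅ Z^6.

Boundary ∂_1: C_1 → C_0 maps an edge to its endpoints' difference, ∂[p,q] = q − p.
The resulting 5×9 matrix has rank 4, and its Smith normal form has invariant factors (1,1,1,1).

Boundary ∂_2: C_2 → C_1 maps a triangle to the signed sum of its edges. For instance
  ∂[0,3,4] = [3,4] − [0,4] + [0,3],
  ∂[0,1,3] = [1,3] − [0,3] + [0,1].
As a 9×6 matrix over Z this has rank 5, with invariant factors (1,1,1,1,1).

Computing H_k = (kernel of ∂_k) / (image of ∂_{k+1}):

  H_0: rank C_0 − rank ∂_1 = 5 − 4 = 1, and the invariant factors of ∂_1 are all 1, so H_0 ≅ Z.
  H_1: rank ker ∂_1 − rank ∂_2 = (9 − 4) − 5 = 0, and the invariant factors of ∂_2 are all 1, so H_1 ≅ 0.
  H_2: rank ker ∂_2 − rank ∂_3 = (6 − 5) − 0 = 1, and there is no ∂_3, so H_2 ≅ Z.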